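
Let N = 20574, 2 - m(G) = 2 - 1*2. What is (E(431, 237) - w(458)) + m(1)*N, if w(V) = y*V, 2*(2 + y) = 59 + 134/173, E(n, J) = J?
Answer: 4949984/173 ≈ 28613.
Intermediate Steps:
m(G) = 2 (m(G) = 2 - (2 - 1*2) = 2 - (2 - 2) = 2 - 1*0 = 2 + 0 = 2)
y = 9649/346 (y = -2 + (59 + 134/173)/2 = -2 + (1/2)*(10341/173) = -2 + 10341/346 = 9649/346 ≈ 27.887)
w(V) = 9649*V/346
(E(431, 237) - w(458)) + m(1)*N = (237 - 9649*458/346) + 2*20574 = (237 - 1*2209621/173) + 41148 = (237 - 2209621/173) + 41148 = -2168620/173 + 41148 = 4949984/173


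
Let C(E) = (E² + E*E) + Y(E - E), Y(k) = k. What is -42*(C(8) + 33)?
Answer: -6762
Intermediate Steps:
C(E) = 2*E² (C(E) = (E² + E*E) + (E - E) = (E² + E²) + 0 = 2*E² + 0 = 2*E²)
-42*(C(8) + 33) = -42*(2*8² + 33) = -42*(2*64 + 33) = -42*(128 + 33) = -42*161 = -6762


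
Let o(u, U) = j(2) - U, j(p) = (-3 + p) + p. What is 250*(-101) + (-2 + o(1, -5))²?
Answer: -25234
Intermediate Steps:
j(p) = -3 + 2*p
o(u, U) = 1 - U (o(u, U) = (-3 + 2*2) - U = (-3 + 4) - U = 1 - U)
250*(-101) + (-2 + o(1, -5))² = 250*(-101) + (-2 + (1 - 1*(-5)))² = -25250 + (-2 + (1 + 5))² = -25250 + (-2 + 6)² = -25250 + 4² = -25250 + 16 = -25234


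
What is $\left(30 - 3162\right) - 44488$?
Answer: $-47620$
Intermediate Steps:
$\left(30 - 3162\right) - 44488 = -3132 - 44488 = -47620$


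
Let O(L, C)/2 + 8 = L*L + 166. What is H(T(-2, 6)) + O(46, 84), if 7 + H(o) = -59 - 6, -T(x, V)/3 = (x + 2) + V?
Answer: 4476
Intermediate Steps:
O(L, C) = 316 + 2*L**2 (O(L, C) = -16 + 2*(L*L + 166) = -16 + 2*(L**2 + 166) = -16 + 2*(166 + L**2) = -16 + (332 + 2*L**2) = 316 + 2*L**2)
T(x, V) = -6 - 3*V - 3*x (T(x, V) = -3*((x + 2) + V) = -3*((2 + x) + V) = -3*(2 + V + x) = -6 - 3*V - 3*x)
H(o) = -72 (H(o) = -7 + (-59 - 6) = -7 - 65 = -72)
H(T(-2, 6)) + O(46, 84) = -72 + (316 + 2*46**2) = -72 + (316 + 2*2116) = -72 + (316 + 4232) = -72 + 4548 = 4476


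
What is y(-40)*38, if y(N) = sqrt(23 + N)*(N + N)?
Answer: -3040*I*sqrt(17) ≈ -12534.0*I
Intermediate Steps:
y(N) = 2*N*sqrt(23 + N) (y(N) = sqrt(23 + N)*(2*N) = 2*N*sqrt(23 + N))
y(-40)*38 = (2*(-40)*sqrt(23 - 40))*38 = (2*(-40)*sqrt(-17))*38 = (2*(-40)*(I*sqrt(17)))*38 = -80*I*sqrt(17)*38 = -3040*I*sqrt(17)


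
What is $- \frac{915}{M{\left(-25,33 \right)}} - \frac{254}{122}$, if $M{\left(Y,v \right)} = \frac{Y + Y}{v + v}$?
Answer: $\frac{367744}{305} \approx 1205.7$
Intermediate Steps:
$M{\left(Y,v \right)} = \frac{Y}{v}$ ($M{\left(Y,v \right)} = \frac{2 Y}{2 v} = 2 Y \frac{1}{2 v} = \frac{Y}{v}$)
$- \frac{915}{M{\left(-25,33 \right)}} - \frac{254}{122} = - \frac{915}{\left(-25\right) \frac{1}{33}} - \frac{254}{122} = - \frac{915}{\left(-25\right) \frac{1}{33}} - \frac{127}{61} = - \frac{915}{- \frac{25}{33}} - \frac{127}{61} = \left(-915\right) \left(- \frac{33}{25}\right) - \frac{127}{61} = \frac{6039}{5} - \frac{127}{61} = \frac{367744}{305}$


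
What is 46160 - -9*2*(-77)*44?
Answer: -14824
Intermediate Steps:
46160 - -9*2*(-77)*44 = 46160 - (-18*(-77))*44 = 46160 - 1386*44 = 46160 - 1*60984 = 46160 - 60984 = -14824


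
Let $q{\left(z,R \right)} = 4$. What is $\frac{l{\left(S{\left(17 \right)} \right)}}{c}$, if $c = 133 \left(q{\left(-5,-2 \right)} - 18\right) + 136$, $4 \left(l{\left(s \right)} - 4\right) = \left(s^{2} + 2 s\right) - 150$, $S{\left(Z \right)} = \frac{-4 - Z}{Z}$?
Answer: $\frac{38999}{1995256} \approx 0.019546$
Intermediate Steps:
$S{\left(Z \right)} = \frac{-4 - Z}{Z}$
$l{\left(s \right)} = - \frac{67}{2} + \frac{s}{2} + \frac{s^{2}}{4}$ ($l{\left(s \right)} = 4 + \frac{\left(s^{2} + 2 s\right) - 150}{4} = 4 + \frac{-150 + s^{2} + 2 s}{4} = 4 + \left(- \frac{75}{2} + \frac{s}{2} + \frac{s^{2}}{4}\right) = - \frac{67}{2} + \frac{s}{2} + \frac{s^{2}}{4}$)
$c = -1726$ ($c = 133 \left(4 - 18\right) + 136 = 133 \left(-14\right) + 136 = -1862 + 136 = -1726$)
$\frac{l{\left(S{\left(17 \right)} \right)}}{c} = \frac{- \frac{67}{2} + \frac{\frac{1}{17} \left(-4 - 17\right)}{2} + \frac{\left(\frac{-4 - 17}{17}\right)^{2}}{4}}{-1726} = \left(- \frac{67}{2} + \frac{\frac{1}{17} \left(-4 - 17\right)}{2} + \frac{\left(\frac{-4 - 17}{17}\right)^{2}}{4}\right) \left(- \frac{1}{1726}\right) = \left(- \frac{67}{2} + \frac{\frac{1}{17} \left(-21\right)}{2} + \frac{\left(\frac{1}{17} \left(-21\right)\right)^{2}}{4}\right) \left(- \frac{1}{1726}\right) = \left(- \frac{67}{2} + \frac{1}{2} \left(- \frac{21}{17}\right) + \frac{\left(- \frac{21}{17}\right)^{2}}{4}\right) \left(- \frac{1}{1726}\right) = \left(- \frac{67}{2} - \frac{21}{34} + \frac{1}{4} \cdot \frac{441}{289}\right) \left(- \frac{1}{1726}\right) = \left(- \frac{67}{2} - \frac{21}{34} + \frac{441}{1156}\right) \left(- \frac{1}{1726}\right) = \left(- \frac{38999}{1156}\right) \left(- \frac{1}{1726}\right) = \frac{38999}{1995256}$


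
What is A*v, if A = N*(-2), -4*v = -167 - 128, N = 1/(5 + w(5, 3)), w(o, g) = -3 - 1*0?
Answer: -295/4 ≈ -73.750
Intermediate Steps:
w(o, g) = -3 (w(o, g) = -3 + 0 = -3)
N = 1/2 (N = 1/(5 - 3) = 1/2 ≈ 0.50000)
v = 295/4 (v = -(-167 - 128)/4 = -1/4*(-295) = 295/4 ≈ 73.750)
A = -1 (A = (1/2)*(-2) = -1)
A*v = -1*295/4 = -295/4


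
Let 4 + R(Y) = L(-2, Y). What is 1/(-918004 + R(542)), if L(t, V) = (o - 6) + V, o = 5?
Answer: -1/917467 ≈ -1.0900e-6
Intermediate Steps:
L(t, V) = -1 + V (L(t, V) = (5 - 6) + V = -1 + V)
R(Y) = -5 + Y (R(Y) = -4 + (-1 + Y) = -5 + Y)
1/(-918004 + R(542)) = 1/(-918004 + (-5 + 542)) = 1/(-918004 + 537) = 1/(-917467) = -1/917467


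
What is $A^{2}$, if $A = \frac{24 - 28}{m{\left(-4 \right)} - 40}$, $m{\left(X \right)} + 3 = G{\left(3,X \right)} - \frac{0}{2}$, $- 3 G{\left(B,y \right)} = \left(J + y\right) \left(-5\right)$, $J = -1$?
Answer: $\frac{36}{5929} \approx 0.0060719$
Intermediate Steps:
$G{\left(B,y \right)} = - \frac{5}{3} + \frac{5 y}{3}$ ($G{\left(B,y \right)} = - \frac{\left(-1 + y\right) \left(-5\right)}{3} = - \frac{5 - 5 y}{3} = - \frac{5}{3} + \frac{5 y}{3}$)
$m{\left(X \right)} = - \frac{14}{3} + \frac{5 X}{3}$ ($m{\left(X \right)} = -3 + \left(\left(- \frac{5}{3} + \frac{5 X}{3}\right) - \frac{0}{2}\right) = -3 + \left(\left(- \frac{5}{3} + \frac{5 X}{3}\right) - 0 \cdot \frac{1}{2}\right) = -3 + \left(\left(- \frac{5}{3} + \frac{5 X}{3}\right) - 0\right) = -3 + \left(\left(- \frac{5}{3} + \frac{5 X}{3}\right) + 0\right) = -3 + \left(- \frac{5}{3} + \frac{5 X}{3}\right) = - \frac{14}{3} + \frac{5 X}{3}$)
$A = \frac{6}{77}$ ($A = \frac{24 - 28}{\left(- \frac{14}{3} + \frac{5}{3} \left(-4\right)\right) - 40} = - \frac{4}{\left(- \frac{14}{3} - \frac{20}{3}\right) - 40} = - \frac{4}{- \frac{34}{3} - 40} = - \frac{4}{- \frac{154}{3}} = \left(-4\right) \left(- \frac{3}{154}\right) = \frac{6}{77} \approx 0.077922$)
$A^{2} = \left(\frac{6}{77}\right)^{2} = \frac{36}{5929}$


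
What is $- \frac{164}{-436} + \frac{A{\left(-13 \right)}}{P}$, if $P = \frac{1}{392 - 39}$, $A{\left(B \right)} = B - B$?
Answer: $\frac{41}{109} \approx 0.37615$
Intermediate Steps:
$A{\left(B \right)} = 0$
$P = \frac{1}{353} \approx 0.0028329$
$- \frac{164}{-436} + \frac{A{\left(-13 \right)}}{P} = - \frac{164}{-436} + 0 \frac{1}{\frac{1}{353}} = \left(-164\right) \left(- \frac{1}{436}\right) + 0 \cdot 353 = \frac{41}{109} + 0 = \frac{41}{109}$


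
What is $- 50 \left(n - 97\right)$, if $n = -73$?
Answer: $8500$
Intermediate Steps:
$- 50 \left(n - 97\right) = - 50 \left(-73 - 97\right) = \left(-50\right) \left(-170\right) = 8500$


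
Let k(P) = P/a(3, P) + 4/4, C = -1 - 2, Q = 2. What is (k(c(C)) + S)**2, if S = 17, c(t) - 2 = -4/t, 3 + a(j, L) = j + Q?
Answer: 3481/9 ≈ 386.78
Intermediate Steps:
C = -3
a(j, L) = -1 + j (a(j, L) = -3 + (j + 2) = -3 + (2 + j) = -1 + j)
c(t) = 2 - 4/t
k(P) = 1 + P/2 (k(P) = P/(-1 + 3) + 4/4 = P/2 + 4*(1/4) = P*(1/2) + 1 = P/2 + 1 = 1 + P/2)
(k(c(C)) + S)**2 = ((1 + (2 - 4/(-3))/2) + 17)**2 = ((1 + (2 - 4*(-1/3))/2) + 17)**2 = ((1 + (2 + 4/3)/2) + 17)**2 = ((1 + (1/2)*(10/3)) + 17)**2 = ((1 + 5/3) + 17)**2 = (8/3 + 17)**2 = (59/3)**2 = 3481/9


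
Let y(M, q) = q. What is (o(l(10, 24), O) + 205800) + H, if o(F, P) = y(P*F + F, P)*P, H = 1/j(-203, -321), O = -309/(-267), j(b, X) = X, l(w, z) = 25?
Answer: 523278915368/2542641 ≈ 2.0580e+5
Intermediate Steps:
O = 103/89 (O = -309*(-1/267) = 103/89 ≈ 1.1573)
H = -1/321 (H = 1/(-321) = -1/321 ≈ -0.0031153)
o(F, P) = P**2 (o(F, P) = P*P = P**2)
(o(l(10, 24), O) + 205800) + H = ((103/89)**2 + 205800) - 1/321 = (10609/7921 + 205800) - 1/321 = 1630152409/7921 - 1/321 = 523278915368/2542641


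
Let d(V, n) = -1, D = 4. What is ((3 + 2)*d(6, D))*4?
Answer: -20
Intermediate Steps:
((3 + 2)*d(6, D))*4 = ((3 + 2)*(-1))*4 = (5*(-1))*4 = -5*4 = -20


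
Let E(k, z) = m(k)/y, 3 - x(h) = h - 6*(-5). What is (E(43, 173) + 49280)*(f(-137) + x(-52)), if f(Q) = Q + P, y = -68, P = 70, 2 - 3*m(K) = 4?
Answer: -35185927/17 ≈ -2.0698e+6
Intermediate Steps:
m(K) = -⅔ (m(K) = ⅔ - ⅓*4 = ⅔ - 4/3 = -⅔)
x(h) = -27 - h (x(h) = 3 - (h - 6*(-5)) = 3 - (h + 30) = 3 - (30 + h) = 3 + (-30 - h) = -27 - h)
E(k, z) = 1/102 (E(k, z) = -⅔/(-68) = -⅔*(-1/68) = 1/102)
f(Q) = 70 + Q (f(Q) = Q + 70 = 70 + Q)
(E(43, 173) + 49280)*(f(-137) + x(-52)) = (1/102 + 49280)*((70 - 137) + (-27 - 1*(-52))) = 5026561*(-67 + (-27 + 52))/102 = 5026561*(-67 + 25)/102 = (5026561/102)*(-42) = -35185927/17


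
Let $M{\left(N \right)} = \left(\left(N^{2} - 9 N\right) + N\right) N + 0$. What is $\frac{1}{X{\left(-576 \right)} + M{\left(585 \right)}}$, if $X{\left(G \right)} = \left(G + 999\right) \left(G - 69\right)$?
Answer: $\frac{1}{197190990} \approx 5.0712 \cdot 10^{-9}$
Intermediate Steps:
$X{\left(G \right)} = \left(-69 + G\right) \left(999 + G\right)$ ($X{\left(G \right)} = \left(999 + G\right) \left(-69 + G\right) = \left(-69 + G\right) \left(999 + G\right)$)
$M{\left(N \right)} = N \left(N^{2} - 8 N\right)$ ($M{\left(N \right)} = \left(N^{2} - 8 N\right) N + 0 = N \left(N^{2} - 8 N\right) + 0 = N \left(N^{2} - 8 N\right)$)
$\frac{1}{X{\left(-576 \right)} + M{\left(585 \right)}} = \frac{1}{\left(-68931 + \left(-576\right)^{2} + 930 \left(-576\right)\right) + 585^{2} \left(-8 + 585\right)} = \frac{1}{\left(-68931 + 331776 - 535680\right) + 342225 \cdot 577} = \frac{1}{-272835 + 197463825} = \frac{1}{197190990}$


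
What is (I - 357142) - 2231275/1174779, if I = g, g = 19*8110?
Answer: -238543456783/1174779 ≈ -2.0305e+5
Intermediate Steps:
g = 154090
I = 154090
(I - 357142) - 2231275/1174779 = (154090 - 357142) - 2231275/1174779 = -203052 - 2231275*1/1174779 = -203052 - 2231275/1174779 = -238543456783/1174779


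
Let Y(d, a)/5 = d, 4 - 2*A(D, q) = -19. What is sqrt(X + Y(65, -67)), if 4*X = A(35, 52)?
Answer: sqrt(5246)/4 ≈ 18.107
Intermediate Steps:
A(D, q) = 23/2 (A(D, q) = 2 - 1/2*(-19) = 2 + 19/2 = 23/2)
X = 23/8 (X = (1/4)*(23/2) = 23/8 ≈ 2.8750)
Y(d, a) = 5*d
sqrt(X + Y(65, -67)) = sqrt(23/8 + 5*65) = sqrt(23/8 + 325) = sqrt(2623/8) = sqrt(5246)/4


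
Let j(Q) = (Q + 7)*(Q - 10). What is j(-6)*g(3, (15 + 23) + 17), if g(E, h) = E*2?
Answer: -96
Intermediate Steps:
j(Q) = (-10 + Q)*(7 + Q) (j(Q) = (7 + Q)*(-10 + Q) = (-10 + Q)*(7 + Q))
g(E, h) = 2*E
j(-6)*g(3, (15 + 23) + 17) = (-70 + (-6)**2 - 3*(-6))*(2*3) = (-70 + 36 + 18)*6 = -16*6 = -96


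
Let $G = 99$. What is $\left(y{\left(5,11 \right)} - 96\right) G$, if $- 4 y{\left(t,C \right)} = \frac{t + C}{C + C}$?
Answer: $-9522$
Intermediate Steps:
$y{\left(t,C \right)} = - \frac{C + t}{8 C}$ ($y{\left(t,C \right)} = - \frac{\left(t + C\right) \frac{1}{C + C}}{4} = - \frac{\left(C + t\right) \frac{1}{2 C}}{4} = - \frac{\frac{1}{2} \frac{1}{C} \left(C + t\right)}{4} = - \frac{C + t}{8 C}$)
$\left(y{\left(5,11 \right)} - 96\right) G = \left(\frac{\left(-1\right) 11 - 5}{8 \cdot 11} - 96\right) 99 = \left(\frac{1}{8} \cdot \frac{1}{11} \left(-11 - 5\right) - 96\right) 99 = \left(\frac{1}{8} \cdot \frac{1}{11} \left(-16\right) - 96\right) 99 = \left(- \frac{2}{11} - 96\right) 99 = \left(- \frac{1058}{11}\right) 99 = -9522$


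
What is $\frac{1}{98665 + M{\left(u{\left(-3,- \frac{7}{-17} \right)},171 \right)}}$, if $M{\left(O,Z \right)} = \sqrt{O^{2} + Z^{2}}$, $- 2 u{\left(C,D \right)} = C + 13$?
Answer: $\frac{98665}{9734752959} - \frac{\sqrt{29266}}{9734752959} \approx 1.0118 \cdot 10^{-5}$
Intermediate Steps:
$u{\left(C,D \right)} = - \frac{13}{2} - \frac{C}{2}$ ($u{\left(C,D \right)} = - \frac{C + 13}{2} = - \frac{13 + C}{2} = - \frac{13}{2} - \frac{C}{2}$)
$\frac{1}{98665 + M{\left(u{\left(-3,- \frac{7}{-17} \right)},171 \right)}} = \frac{1}{98665 + \sqrt{\left(- \frac{13}{2} - - \frac{3}{2}\right)^{2} + 171^{2}}} = \frac{1}{98665 + \sqrt{\left(- \frac{13}{2} + \frac{3}{2}\right)^{2} + 29241}} = \frac{1}{98665 + \sqrt{\left(-5\right)^{2} + 29241}} = \frac{1}{98665 + \sqrt{25 + 29241}} = \frac{1}{98665 + \sqrt{29266}}$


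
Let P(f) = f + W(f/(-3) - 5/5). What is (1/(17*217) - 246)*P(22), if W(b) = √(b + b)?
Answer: -19964846/3689 - 4537465*I*√6/11067 ≈ -5412.0 - 1004.3*I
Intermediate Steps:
W(b) = √2*√b (W(b) = √(2*b) = √2*√b)
P(f) = f + √2*√(-1 - f/3) (P(f) = f + √2*√(f/(-3) - 5/5) = f + √2*√(f*(-⅓) - 5*⅕) = f + √2*√(-f/3 - 1) = f + √2*√(-1 - f/3))
(1/(17*217) - 246)*P(22) = (1/(17*217) - 246)*(22 + √(-18 - 6*22)/3) = ((1/17)*(1/217) - 246)*(22 + √(-18 - 132)/3) = (1/3689 - 246)*(22 + √(-150)/3) = -907493*(22 + (5*I*√6)/3)/3689 = -907493*(22 + 5*I*√6/3)/3689 = -19964846/3689 - 4537465*I*√6/11067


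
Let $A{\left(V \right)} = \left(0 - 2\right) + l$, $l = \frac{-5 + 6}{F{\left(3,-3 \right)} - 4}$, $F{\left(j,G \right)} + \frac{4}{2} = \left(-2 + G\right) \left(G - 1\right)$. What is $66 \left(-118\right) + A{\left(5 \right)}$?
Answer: $- \frac{109059}{14} \approx -7789.9$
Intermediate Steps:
$F{\left(j,G \right)} = -2 + \left(-1 + G\right) \left(-2 + G\right)$ ($F{\left(j,G \right)} = -2 + \left(-2 + G\right) \left(G - 1\right) = -2 + \left(-2 + G\right) \left(-1 + G\right) = -2 + \left(-1 + G\right) \left(-2 + G\right)$)
$l = \frac{1}{14}$ ($l = \frac{-5 + 6}{- 3 \left(-3 - 3\right) - 4} = 1 \frac{1}{\left(-3\right) \left(-6\right) - 4} = 1 \frac{1}{18 - 4} = 1 \cdot \frac{1}{14} = \frac{1}{14} \approx 0.071429$)
$A{\left(V \right)} = - \frac{27}{14}$ ($A{\left(V \right)} = \left(0 - 2\right) + \frac{1}{14} = -2 + \frac{1}{14} = - \frac{27}{14}$)
$66 \left(-118\right) + A{\left(5 \right)} = 66 \left(-118\right) - \frac{27}{14} = -7788 - \frac{27}{14} = - \frac{109059}{14}$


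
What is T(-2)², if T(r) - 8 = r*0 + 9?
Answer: 289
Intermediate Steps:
T(r) = 17 (T(r) = 8 + (r*0 + 9) = 8 + (0 + 9) = 8 + 9 = 17)
T(-2)² = 17² = 289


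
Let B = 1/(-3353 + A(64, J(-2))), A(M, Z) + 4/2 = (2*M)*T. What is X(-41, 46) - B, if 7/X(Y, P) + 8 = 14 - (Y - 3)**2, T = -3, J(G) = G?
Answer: -24243/7216270 ≈ -0.0033595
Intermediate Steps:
A(M, Z) = -2 - 6*M (A(M, Z) = -2 + (2*M)*(-3) = -2 - 6*M)
X(Y, P) = 7/(6 - (-3 + Y)**2) (X(Y, P) = 7/(-8 + (14 - (Y - 3)**2)) = 7/(-8 + (14 - (-3 + Y)**2)) = 7/(6 - (-3 + Y)**2))
B = -1/3739 (B = 1/(-3353 + (-2 - 6*64)) = 1/(-3353 + (-2 - 384)) = 1/(-3353 - 386) = 1/(-3739) = -1/3739 ≈ -0.00026745)
X(-41, 46) - B = -7/(-6 + (-3 - 41)**2) - 1*(-1/3739) = -7/(-6 + (-44)**2) + 1/3739 = -7/(-6 + 1936) + 1/3739 = -7/1930 + 1/3739 = -24243/7216270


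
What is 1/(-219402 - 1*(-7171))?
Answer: -1/212231 ≈ -4.7118e-6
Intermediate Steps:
1/(-219402 - 1*(-7171)) = 1/(-219402 + 7171) = 1/(-212231) = -1/212231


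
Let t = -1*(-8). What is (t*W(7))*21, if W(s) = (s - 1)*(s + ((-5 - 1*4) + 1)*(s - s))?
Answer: 7056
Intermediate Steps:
W(s) = s*(-1 + s) (W(s) = (-1 + s)*(s + ((-5 - 4) + 1)*0) = (-1 + s)*(s + (-9 + 1)*0) = (-1 + s)*(s - 8*0) = (-1 + s)*(s + 0) = (-1 + s)*s = s*(-1 + s))
t = 8
(t*W(7))*21 = (8*(7*(-1 + 7)))*21 = (8*(7*6))*21 = (8*42)*21 = 336*21 = 7056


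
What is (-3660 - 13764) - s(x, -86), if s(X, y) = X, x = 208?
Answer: -17632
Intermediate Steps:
(-3660 - 13764) - s(x, -86) = (-3660 - 13764) - 1*208 = -17424 - 208 = -17632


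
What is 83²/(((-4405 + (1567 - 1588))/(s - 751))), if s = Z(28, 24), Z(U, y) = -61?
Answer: 2796934/2213 ≈ 1263.9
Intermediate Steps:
s = -61
83²/(((-4405 + (1567 - 1588))/(s - 751))) = 83²/(((-4405 + (1567 - 1588))/(-61 - 751))) = 6889/(((-4405 - 21)/(-812))) = 6889/((-4426*(-1/812))) = 6889/(2213/406) = 6889*(406/2213) = 2796934/2213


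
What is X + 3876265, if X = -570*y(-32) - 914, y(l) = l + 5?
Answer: 3890741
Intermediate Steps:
y(l) = 5 + l
X = 14476 (X = -570*(5 - 32) - 914 = -570*(-27) - 914 = 15390 - 914 = 14476)
X + 3876265 = 14476 + 3876265 = 3890741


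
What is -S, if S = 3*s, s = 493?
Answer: -1479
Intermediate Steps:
S = 1479 (S = 3*493 = 1479)
-S = -1*1479 = -1479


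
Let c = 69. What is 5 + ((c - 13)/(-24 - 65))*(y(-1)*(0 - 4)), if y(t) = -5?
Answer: -675/89 ≈ -7.5843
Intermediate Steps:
5 + ((c - 13)/(-24 - 65))*(y(-1)*(0 - 4)) = 5 + ((69 - 13)/(-24 - 65))*(-5*(0 - 4)) = 5 + (56/(-89))*(-5*(-4)) = 5 + (56*(-1/89))*20 = 5 - 56/89*20 = 5 - 1120/89 = -675/89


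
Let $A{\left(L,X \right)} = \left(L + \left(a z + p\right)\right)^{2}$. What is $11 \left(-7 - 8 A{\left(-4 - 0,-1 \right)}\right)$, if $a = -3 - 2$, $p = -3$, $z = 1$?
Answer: $-12749$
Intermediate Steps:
$a = -5$ ($a = -3 - 2 = -5$)
$A{\left(L,X \right)} = \left(-8 + L\right)^{2}$ ($A{\left(L,X \right)} = \left(L - 8\right)^{2} = \left(-8 + L\right)^{2}$)
$11 \left(-7 - 8 A{\left(-4 - 0,-1 \right)}\right) = 11 \left(-7 - 8 \left(-8 - 4\right)^{2}\right) = 11 \left(-7 - 8 \left(-12\right)^{2}\right) = 11 \left(-7 - 1152\right) = 11 \left(-1159\right) = -12749$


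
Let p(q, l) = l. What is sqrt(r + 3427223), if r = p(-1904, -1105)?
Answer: sqrt(3426118) ≈ 1851.0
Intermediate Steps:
r = -1105
sqrt(r + 3427223) = sqrt(-1105 + 3427223) = sqrt(3426118)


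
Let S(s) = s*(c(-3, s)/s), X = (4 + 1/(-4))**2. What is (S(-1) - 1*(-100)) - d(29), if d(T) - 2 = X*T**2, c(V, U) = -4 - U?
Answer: -187705/16 ≈ -11732.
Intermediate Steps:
X = 225/16 (X = (4 - 1/4)**2 = (15/4)**2 = 225/16 ≈ 14.063)
S(s) = -4 - s (S(s) = s*((-4 - s)/s) = -4 - s)
d(T) = 2 + 225*T**2/16
(S(-1) - 1*(-100)) - d(29) = ((-4 - 1*(-1)) - 1*(-100)) - (2 + (225/16)*29**2) = ((-4 + 1) + 100) - (2 + (225/16)*841) = (-3 + 100) - (2 + 189225/16) = 97 - 1*189257/16 = 97 - 189257/16 = -187705/16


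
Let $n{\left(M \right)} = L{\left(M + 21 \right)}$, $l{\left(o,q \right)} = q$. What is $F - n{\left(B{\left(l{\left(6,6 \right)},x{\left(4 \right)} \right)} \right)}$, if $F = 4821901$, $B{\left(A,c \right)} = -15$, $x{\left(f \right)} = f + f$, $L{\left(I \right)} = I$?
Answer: $4821895$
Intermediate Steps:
$x{\left(f \right)} = 2 f$
$n{\left(M \right)} = 21 + M$ ($n{\left(M \right)} = M + 21 = 21 + M$)
$F - n{\left(B{\left(l{\left(6,6 \right)},x{\left(4 \right)} \right)} \right)} = 4821901 - \left(21 - 15\right) = 4821901 - 6 = 4821895$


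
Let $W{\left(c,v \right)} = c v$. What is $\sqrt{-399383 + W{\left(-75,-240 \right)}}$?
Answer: $i \sqrt{381383} \approx 617.56 i$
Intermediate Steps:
$\sqrt{-399383 + W{\left(-75,-240 \right)}} = \sqrt{-399383 - -18000} = \sqrt{-399383 + 18000} = \sqrt{-381383} = i \sqrt{381383}$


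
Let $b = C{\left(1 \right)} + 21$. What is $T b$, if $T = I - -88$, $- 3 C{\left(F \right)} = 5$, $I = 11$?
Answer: $1914$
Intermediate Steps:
$C{\left(F \right)} = - \frac{5}{3}$ ($C{\left(F \right)} = \left(- \frac{1}{3}\right) 5 = - \frac{5}{3}$)
$b = \frac{58}{3}$ ($b = - \frac{5}{3} + 21 = \frac{58}{3} \approx 19.333$)
$T = 99$ ($T = 11 - -88 = 11 + 88 = 99$)
$T b = 99 \cdot \frac{58}{3} = 1914$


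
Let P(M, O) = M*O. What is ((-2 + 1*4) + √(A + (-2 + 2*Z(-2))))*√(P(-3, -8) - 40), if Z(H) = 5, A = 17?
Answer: 28*I ≈ 28.0*I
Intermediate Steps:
((-2 + 1*4) + √(A + (-2 + 2*Z(-2))))*√(P(-3, -8) - 40) = ((-2 + 1*4) + √(17 + (-2 + 2*5)))*√(-3*(-8) - 40) = ((-2 + 4) + √(17 + (-2 + 10)))*√(24 - 40) = (2 + √(17 + 8))*√(-16) = (2 + √25)*(4*I) = (2 + 5)*(4*I) = 7*(4*I) = 28*I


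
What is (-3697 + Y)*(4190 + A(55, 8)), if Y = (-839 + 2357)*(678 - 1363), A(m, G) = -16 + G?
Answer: -4364029914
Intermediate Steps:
Y = -1039830 (Y = 1518*(-685) = -1039830)
(-3697 + Y)*(4190 + A(55, 8)) = (-3697 - 1039830)*(4190 + (-16 + 8)) = -1043527*(4190 - 8) = -1043527*4182 = -4364029914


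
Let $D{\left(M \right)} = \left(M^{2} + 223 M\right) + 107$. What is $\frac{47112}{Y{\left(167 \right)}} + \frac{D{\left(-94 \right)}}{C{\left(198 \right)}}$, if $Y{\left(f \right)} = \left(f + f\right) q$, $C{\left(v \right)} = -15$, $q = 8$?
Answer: $\frac{4102681}{5010} \approx 818.9$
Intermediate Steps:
$Y{\left(f \right)} = 16 f$ ($Y{\left(f \right)} = \left(f + f\right) 8 = 2 f 8 = 16 f$)
$D{\left(M \right)} = 107 + M^{2} + 223 M$
$\frac{47112}{Y{\left(167 \right)}} + \frac{D{\left(-94 \right)}}{C{\left(198 \right)}} = \frac{47112}{16 \cdot 167} + \frac{107 + \left(-94\right)^{2} + 223 \left(-94\right)}{-15} = \frac{47112}{2672} + \left(107 + 8836 - 20962\right) \left(- \frac{1}{15}\right) = 47112 \cdot \frac{1}{2672} - - \frac{12019}{15} = \frac{5889}{334} + \frac{12019}{15} = \frac{4102681}{5010}$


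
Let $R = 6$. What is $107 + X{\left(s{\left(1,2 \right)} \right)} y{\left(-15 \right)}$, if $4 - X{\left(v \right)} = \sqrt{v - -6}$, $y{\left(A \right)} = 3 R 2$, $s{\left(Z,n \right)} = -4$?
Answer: $251 - 36 \sqrt{2} \approx 200.09$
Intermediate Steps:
$y{\left(A \right)} = 36$ ($y{\left(A \right)} = 3 \cdot 6 \cdot 2 = 18 \cdot 2 = 36$)
$X{\left(v \right)} = 4 - \sqrt{6 + v}$ ($X{\left(v \right)} = 4 - \sqrt{v - -6} = 4 - \sqrt{v + 6} = 4 - \sqrt{6 + v}$)
$107 + X{\left(s{\left(1,2 \right)} \right)} y{\left(-15 \right)} = 107 + \left(4 - \sqrt{6 - 4}\right) 36 = 107 + \left(4 - \sqrt{2}\right) 36 = 107 + \left(144 - 36 \sqrt{2}\right) = 251 - 36 \sqrt{2}$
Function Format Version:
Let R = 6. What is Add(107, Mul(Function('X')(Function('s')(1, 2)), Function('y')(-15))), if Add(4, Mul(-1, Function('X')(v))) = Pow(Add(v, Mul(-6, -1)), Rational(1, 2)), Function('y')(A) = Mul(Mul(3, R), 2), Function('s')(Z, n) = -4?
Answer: Add(251, Mul(-36, Pow(2, Rational(1, 2)))) ≈ 200.09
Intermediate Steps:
Function('y')(A) = 36 (Function('y')(A) = Mul(Mul(3, 6), 2) = Mul(18, 2) = 36)
Function('X')(v) = Add(4, Mul(-1, Pow(Add(6, v), Rational(1, 2)))) (Function('X')(v) = Add(4, Mul(-1, Pow(Add(v, Mul(-6, -1)), Rational(1, 2)))) = Add(4, Mul(-1, Pow(Add(v, 6), Rational(1, 2)))) = Add(4, Mul(-1, Pow(Add(6, v), Rational(1, 2)))))
Add(107, Mul(Function('X')(Function('s')(1, 2)), Function('y')(-15))) = Add(107, Mul(Add(4, Mul(-1, Pow(Add(6, -4), Rational(1, 2)))), 36)) = Add(107, Mul(Add(4, Mul(-1, Pow(2, Rational(1, 2)))), 36)) = Add(107, Add(144, Mul(-36, Pow(2, Rational(1, 2))))) = Add(251, Mul(-36, Pow(2, Rational(1, 2))))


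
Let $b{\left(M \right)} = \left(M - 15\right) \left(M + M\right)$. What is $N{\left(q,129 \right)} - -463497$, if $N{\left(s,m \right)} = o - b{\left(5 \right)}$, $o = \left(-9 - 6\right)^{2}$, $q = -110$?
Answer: $463822$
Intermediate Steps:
$o = 225$ ($o = \left(-15\right)^{2} = 225$)
$b{\left(M \right)} = 2 M \left(-15 + M\right)$ ($b{\left(M \right)} = \left(-15 + M\right) 2 M = 2 M \left(-15 + M\right)$)
$N{\left(s,m \right)} = 325$ ($N{\left(s,m \right)} = 225 - 2 \cdot 5 \left(-15 + 5\right) = 225 - 2 \cdot 5 \left(-10\right) = 225 - -100 = 225 + 100 = 325$)
$N{\left(q,129 \right)} - -463497 = 325 - -463497 = 325 + 463497 = 463822$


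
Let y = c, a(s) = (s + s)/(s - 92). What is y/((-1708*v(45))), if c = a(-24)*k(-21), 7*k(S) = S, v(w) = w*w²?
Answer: 1/125377875 ≈ 7.9759e-9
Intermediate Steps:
v(w) = w³
k(S) = S/7
a(s) = 2*s/(-92 + s) (a(s) = (2*s)/(-92 + s) = 2*s/(-92 + s))
c = -36/29 (c = (2*(-24)/(-92 - 24))*((⅐)*(-21)) = (2*(-24)/(-116))*(-3) = (2*(-24)*(-1/116))*(-3) = (12/29)*(-3) = -36/29 ≈ -1.2414)
y = -36/29 ≈ -1.2414
y/((-1708*v(45))) = -36/(29*((-1708*45³))) = -36/(29*((-1708*91125))) = -36/29/(-155641500) = -36/29*(-1/155641500) = 1/125377875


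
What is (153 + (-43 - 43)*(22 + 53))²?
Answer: 39652209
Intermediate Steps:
(153 + (-43 - 43)*(22 + 53))² = (153 - 86*75)² = (153 - 6450)² = (-6297)² = 39652209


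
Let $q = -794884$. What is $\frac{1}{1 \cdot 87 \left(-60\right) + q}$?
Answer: $- \frac{1}{800104} \approx -1.2498 \cdot 10^{-6}$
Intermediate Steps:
$\frac{1}{1 \cdot 87 \left(-60\right) + q} = \frac{1}{1 \cdot 87 \left(-60\right) - 794884} = \frac{1}{87 \left(-60\right) - 794884} = \frac{1}{-5220 - 794884} = \frac{1}{-800104} = - \frac{1}{800104}$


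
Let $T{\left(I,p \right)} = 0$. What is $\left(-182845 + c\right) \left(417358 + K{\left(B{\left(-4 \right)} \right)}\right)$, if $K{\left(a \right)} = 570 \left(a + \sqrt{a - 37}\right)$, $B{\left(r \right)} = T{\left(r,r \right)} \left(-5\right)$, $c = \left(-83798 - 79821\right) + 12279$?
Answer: $-139474783230 - 190485450 i \sqrt{37} \approx -1.3947 \cdot 10^{11} - 1.1587 \cdot 10^{9} i$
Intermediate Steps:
$c = -151340$ ($c = -163619 + 12279 = -151340$)
$B{\left(r \right)} = 0$ ($B{\left(r \right)} = 0 \left(-5\right) = 0$)
$K{\left(a \right)} = 570 a + 570 \sqrt{-37 + a}$ ($K{\left(a \right)} = 570 \left(a + \sqrt{-37 + a}\right) = 570 a + 570 \sqrt{-37 + a}$)
$\left(-182845 + c\right) \left(417358 + K{\left(B{\left(-4 \right)} \right)}\right) = \left(-182845 - 151340\right) \left(417358 + \left(570 \cdot 0 + 570 \sqrt{-37 + 0}\right)\right) = - 334185 \left(417358 + \left(0 + 570 \sqrt{-37}\right)\right) = - 334185 \left(417358 + \left(0 + 570 i \sqrt{37}\right)\right) = - 334185 \left(417358 + 570 i \sqrt{37}\right) = -139474783230 - 190485450 i \sqrt{37}$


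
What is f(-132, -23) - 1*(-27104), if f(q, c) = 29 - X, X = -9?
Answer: 27142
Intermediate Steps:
f(q, c) = 38 (f(q, c) = 29 - 1*(-9) = 29 + 9 = 38)
f(-132, -23) - 1*(-27104) = 38 - 1*(-27104) = 38 + 27104 = 27142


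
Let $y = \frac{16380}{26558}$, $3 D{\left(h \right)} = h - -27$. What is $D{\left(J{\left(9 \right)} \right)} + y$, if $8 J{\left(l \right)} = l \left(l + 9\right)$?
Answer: $\frac{124191}{7588} \approx 16.367$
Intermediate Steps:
$J{\left(l \right)} = \frac{l \left(9 + l\right)}{8}$ ($J{\left(l \right)} = \frac{l \left(l + 9\right)}{8} = \frac{l \left(9 + l\right)}{8}$)
$D{\left(h \right)} = 9 + \frac{h}{3}$ ($D{\left(h \right)} = \frac{h - -27}{3} = \frac{h + 27}{3} = \frac{27 + h}{3} = 9 + \frac{h}{3}$)
$y = \frac{1170}{1897}$ ($y = 16380 \cdot \frac{1}{26558} = \frac{1170}{1897} \approx 0.61676$)
$D{\left(J{\left(9 \right)} \right)} + y = \left(9 + \frac{\frac{1}{8} \cdot 9 \left(9 + 9\right)}{3}\right) + \frac{1170}{1897} = \left(9 + \frac{\frac{1}{8} \cdot 9 \cdot 18}{3}\right) + \frac{1170}{1897} = \left(9 + \frac{1}{3} \cdot \frac{81}{4}\right) + \frac{1170}{1897} = \left(9 + \frac{27}{4}\right) + \frac{1170}{1897} = \frac{63}{4} + \frac{1170}{1897} = \frac{124191}{7588}$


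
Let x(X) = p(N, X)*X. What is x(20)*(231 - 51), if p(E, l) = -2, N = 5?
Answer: -7200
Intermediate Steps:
x(X) = -2*X
x(20)*(231 - 51) = (-2*20)*(231 - 51) = -40*180 = -7200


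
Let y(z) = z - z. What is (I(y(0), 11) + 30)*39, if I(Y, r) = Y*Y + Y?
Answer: 1170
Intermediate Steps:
y(z) = 0
I(Y, r) = Y + Y² (I(Y, r) = Y² + Y = Y + Y²)
(I(y(0), 11) + 30)*39 = (0*(1 + 0) + 30)*39 = (0*1 + 30)*39 = (0 + 30)*39 = 30*39 = 1170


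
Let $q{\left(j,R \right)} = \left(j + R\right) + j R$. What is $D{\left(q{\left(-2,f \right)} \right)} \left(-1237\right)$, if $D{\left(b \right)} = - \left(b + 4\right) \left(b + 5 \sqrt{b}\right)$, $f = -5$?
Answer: $25977 + 43295 \sqrt{3} \approx 1.0097 \cdot 10^{5}$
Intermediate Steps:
$q{\left(j,R \right)} = R + j + R j$ ($q{\left(j,R \right)} = \left(R + j\right) + R j = R + j + R j$)
$D{\left(b \right)} = - \left(4 + b\right) \left(b + 5 \sqrt{b}\right)$
$D{\left(q{\left(-2,f \right)} \right)} \left(-1237\right) = \left(- \left(-5 - 2 - -10\right)^{2} - 20 \sqrt{-5 - 2 - -10} - 5 \left(-5 - 2 - -10\right)^{\frac{3}{2}} - 4 \left(-5 - 2 - -10\right)\right) \left(-1237\right) = \left(- \left(-5 - 2 + 10\right)^{2} - 20 \sqrt{-5 - 2 + 10} - 5 \left(-5 - 2 + 10\right)^{\frac{3}{2}} - 4 \left(-5 - 2 + 10\right)\right) \left(-1237\right) = \left(- 3^{2} - 20 \sqrt{3} - 5 \cdot 3^{\frac{3}{2}} - 12\right) \left(-1237\right) = \left(\left(-1\right) 9 - 20 \sqrt{3} - 5 \cdot 3 \sqrt{3} - 12\right) \left(-1237\right) = \left(-9 - 20 \sqrt{3} - 15 \sqrt{3} - 12\right) \left(-1237\right) = \left(-21 - 35 \sqrt{3}\right) \left(-1237\right) = 25977 + 43295 \sqrt{3}$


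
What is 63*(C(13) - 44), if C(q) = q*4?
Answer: 504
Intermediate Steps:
C(q) = 4*q
63*(C(13) - 44) = 63*(4*13 - 44) = 63*(52 - 44) = 63*8 = 504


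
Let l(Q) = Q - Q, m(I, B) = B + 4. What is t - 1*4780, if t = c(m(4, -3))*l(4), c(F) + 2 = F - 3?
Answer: -4780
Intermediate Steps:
m(I, B) = 4 + B
c(F) = -5 + F (c(F) = -2 + (F - 3) = -2 + (-3 + F) = -5 + F)
l(Q) = 0
t = 0 (t = (-5 + (4 - 3))*0 = (-5 + 1)*0 = -4*0 = 0)
t - 1*4780 = 0 - 1*4780 = 0 - 4780 = -4780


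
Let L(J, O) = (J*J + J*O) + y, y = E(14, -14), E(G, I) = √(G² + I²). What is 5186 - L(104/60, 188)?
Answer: 1092854/225 - 14*√2 ≈ 4837.3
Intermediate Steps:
y = 14*√2 (y = √(14² + (-14)²) = √(196 + 196) = √392 = 14*√2 ≈ 19.799)
L(J, O) = J² + 14*√2 + J*O (L(J, O) = (J*J + J*O) + 14*√2 = (J² + J*O) + 14*√2 = J² + 14*√2 + J*O)
5186 - L(104/60, 188) = 5186 - ((104/60)² + 14*√2 + (104/60)*188) = 5186 - ((104*(1/60))² + 14*√2 + (104*(1/60))*188) = 5186 - ((26/15)² + 14*√2 + (26/15)*188) = 5186 - (676/225 + 14*√2 + 4888/15) = 5186 - (73996/225 + 14*√2) = 5186 + (-73996/225 - 14*√2) = 1092854/225 - 14*√2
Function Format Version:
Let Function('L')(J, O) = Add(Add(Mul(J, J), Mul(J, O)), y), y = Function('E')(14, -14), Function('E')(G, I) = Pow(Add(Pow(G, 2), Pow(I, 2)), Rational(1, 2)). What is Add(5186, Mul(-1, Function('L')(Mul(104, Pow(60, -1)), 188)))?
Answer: Add(Rational(1092854, 225), Mul(-14, Pow(2, Rational(1, 2)))) ≈ 4837.3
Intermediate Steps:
y = Mul(14, Pow(2, Rational(1, 2))) (y = Pow(Add(Pow(14, 2), Pow(-14, 2)), Rational(1, 2)) = Pow(Add(196, 196), Rational(1, 2)) = Pow(392, Rational(1, 2)) = Mul(14, Pow(2, Rational(1, 2))) ≈ 19.799)
Function('L')(J, O) = Add(Pow(J, 2), Mul(14, Pow(2, Rational(1, 2))), Mul(J, O)) (Function('L')(J, O) = Add(Add(Mul(J, J), Mul(J, O)), Mul(14, Pow(2, Rational(1, 2)))) = Add(Add(Pow(J, 2), Mul(J, O)), Mul(14, Pow(2, Rational(1, 2)))) = Add(Pow(J, 2), Mul(14, Pow(2, Rational(1, 2))), Mul(J, O)))
Add(5186, Mul(-1, Function('L')(Mul(104, Pow(60, -1)), 188))) = Add(5186, Mul(-1, Add(Pow(Mul(104, Pow(60, -1)), 2), Mul(14, Pow(2, Rational(1, 2))), Mul(Mul(104, Pow(60, -1)), 188)))) = Add(5186, Mul(-1, Add(Pow(Mul(104, Rational(1, 60)), 2), Mul(14, Pow(2, Rational(1, 2))), Mul(Mul(104, Rational(1, 60)), 188)))) = Add(5186, Mul(-1, Add(Pow(Rational(26, 15), 2), Mul(14, Pow(2, Rational(1, 2))), Mul(Rational(26, 15), 188)))) = Add(5186, Mul(-1, Add(Rational(676, 225), Mul(14, Pow(2, Rational(1, 2))), Rational(4888, 15)))) = Add(5186, Mul(-1, Add(Rational(73996, 225), Mul(14, Pow(2, Rational(1, 2)))))) = Add(5186, Add(Rational(-73996, 225), Mul(-14, Pow(2, Rational(1, 2))))) = Add(Rational(1092854, 225), Mul(-14, Pow(2, Rational(1, 2))))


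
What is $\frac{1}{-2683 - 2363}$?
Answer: $- \frac{1}{5046} \approx -0.00019818$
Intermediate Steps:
$\frac{1}{-2683 - 2363} = \frac{1}{-5046} = - \frac{1}{5046}$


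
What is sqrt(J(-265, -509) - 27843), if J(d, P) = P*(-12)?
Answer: 3*I*sqrt(2415) ≈ 147.43*I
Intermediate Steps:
J(d, P) = -12*P
sqrt(J(-265, -509) - 27843) = sqrt(-12*(-509) - 27843) = sqrt(6108 - 27843) = sqrt(-21735) = 3*I*sqrt(2415)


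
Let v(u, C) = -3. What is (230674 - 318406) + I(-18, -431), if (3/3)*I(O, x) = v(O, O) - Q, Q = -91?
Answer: -87644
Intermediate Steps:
I(O, x) = 88 (I(O, x) = -3 - 1*(-91) = -3 + 91 = 88)
(230674 - 318406) + I(-18, -431) = (230674 - 318406) + 88 = -87732 + 88 = -87644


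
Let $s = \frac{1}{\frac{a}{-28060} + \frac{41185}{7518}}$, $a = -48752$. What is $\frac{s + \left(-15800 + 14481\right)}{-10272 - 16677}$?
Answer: $\frac{501882368951}{10255230642891} \approx 0.048939$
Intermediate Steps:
$s = \frac{52738770}{380542159}$ ($s = \frac{1}{- \frac{48752}{-28060} + \frac{41185}{7518}} = \frac{1}{\left(-48752\right) \left(- \frac{1}{28060}\right) + 41185 \cdot \frac{1}{7518}} = \frac{1}{\frac{12188}{7015} + \frac{41185}{7518}} = \frac{1}{\frac{380542159}{52738770}} = \frac{52738770}{380542159} \approx 0.13859$)
$\frac{s + \left(-15800 + 14481\right)}{-10272 - 16677} = \frac{\frac{52738770}{380542159} + \left(-15800 + 14481\right)}{-10272 - 16677} = \frac{\frac{52738770}{380542159} - 1319}{-26949} = \left(- \frac{501882368951}{380542159}\right) \left(- \frac{1}{26949}\right) = \frac{501882368951}{10255230642891}$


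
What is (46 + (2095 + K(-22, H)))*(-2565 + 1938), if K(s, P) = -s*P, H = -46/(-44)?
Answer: -1356828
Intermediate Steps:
H = 23/22 (H = -46*(-1/44) = 23/22 ≈ 1.0455)
K(s, P) = -P*s
(46 + (2095 + K(-22, H)))*(-2565 + 1938) = (46 + (2095 - 1*23/22*(-22)))*(-2565 + 1938) = (46 + (2095 + 23))*(-627) = (46 + 2118)*(-627) = 2164*(-627) = -1356828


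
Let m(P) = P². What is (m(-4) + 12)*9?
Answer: 252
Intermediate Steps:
(m(-4) + 12)*9 = ((-4)² + 12)*9 = (16 + 12)*9 = 28*9 = 252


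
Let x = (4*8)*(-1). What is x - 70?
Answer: -102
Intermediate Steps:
x = -32 (x = 32*(-1) = -32)
x - 70 = -32 - 70 = -102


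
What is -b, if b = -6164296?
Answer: 6164296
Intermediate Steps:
-b = -1*(-6164296) = 6164296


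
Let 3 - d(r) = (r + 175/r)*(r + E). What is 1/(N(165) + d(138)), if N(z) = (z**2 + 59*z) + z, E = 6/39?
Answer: 897/16045154 ≈ 5.5905e-5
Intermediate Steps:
E = 2/13 (E = 6*(1/39) = 2/13 ≈ 0.15385)
d(r) = 3 - (2/13 + r)*(r + 175/r) (d(r) = 3 - (r + 175/r)*(r + 2/13) = 3 - (r + 175/r)*(2/13 + r) = 3 - (2/13 + r)*(r + 175/r))
N(z) = z**2 + 60*z
1/(N(165) + d(138)) = 1/(165*(60 + 165) + (-172 - 1*138**2 - 350/13/138 - 2/13*138)) = 1/(165*225 + (-172 - 1*19044 - 350/13*1/138 - 276/13)) = 1/(37125 + (-172 - 19044 - 175/897 - 276/13)) = 1/(37125 - 17255971/897) = 1/(16045154/897) = 897/16045154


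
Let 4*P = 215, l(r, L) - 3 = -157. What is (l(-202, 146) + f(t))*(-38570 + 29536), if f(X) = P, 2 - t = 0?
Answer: 1811317/2 ≈ 9.0566e+5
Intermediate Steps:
t = 2 (t = 2 - 1*0 = 2 + 0 = 2)
l(r, L) = -154 (l(r, L) = 3 - 157 = -154)
P = 215/4 (P = (¼)*215 = 215/4 ≈ 53.750)
f(X) = 215/4
(l(-202, 146) + f(t))*(-38570 + 29536) = (-154 + 215/4)*(-38570 + 29536) = -401/4*(-9034) = 1811317/2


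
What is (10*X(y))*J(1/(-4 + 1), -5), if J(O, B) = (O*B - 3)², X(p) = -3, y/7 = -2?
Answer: -160/3 ≈ -53.333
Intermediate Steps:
y = -14 (y = 7*(-2) = -14)
J(O, B) = (-3 + B*O)² (J(O, B) = (B*O - 3)² = (-3 + B*O)²)
(10*X(y))*J(1/(-4 + 1), -5) = (10*(-3))*(-3 - 5/(-4 + 1))² = -30*(-3 - 5/(-3))² = -30*(-3 - 5*(-⅓))² = -30*(-3 + 5/3)² = -30*(-4/3)² = -30*16/9 = -160/3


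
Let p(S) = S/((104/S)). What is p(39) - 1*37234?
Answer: -297755/8 ≈ -37219.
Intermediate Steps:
p(S) = S²/104 (p(S) = S*(S/104) = S²/104)
p(39) - 1*37234 = (1/104)*39² - 1*37234 = (1/104)*1521 - 37234 = 117/8 - 37234 = -297755/8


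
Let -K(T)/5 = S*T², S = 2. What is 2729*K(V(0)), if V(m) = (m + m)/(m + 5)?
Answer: 0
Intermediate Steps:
V(m) = 2*m/(5 + m) (V(m) = (2*m)/(5 + m) = 2*m/(5 + m))
K(T) = -10*T²
2729*K(V(0)) = 2729*(-10*(2*0/(5 + 0))²) = 2729*(-10*(2*0/5)²) = 2729*(-10*(2*0*(⅕))²) = 2729*(-10*0²) = 2729*(-10*0) = 2729*0 = 0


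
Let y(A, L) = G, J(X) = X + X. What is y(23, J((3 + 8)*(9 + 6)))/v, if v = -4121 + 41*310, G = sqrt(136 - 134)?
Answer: sqrt(2)/8589 ≈ 0.00016465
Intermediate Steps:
G = sqrt(2) ≈ 1.4142
v = 8589 (v = -4121 + 12710 = 8589)
J(X) = 2*X
y(A, L) = sqrt(2)
y(23, J((3 + 8)*(9 + 6)))/v = sqrt(2)/8589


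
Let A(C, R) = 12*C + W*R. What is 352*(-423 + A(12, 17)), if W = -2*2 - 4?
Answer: -146080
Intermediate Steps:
W = -8 (W = -4 - 4 = -8)
A(C, R) = -8*R + 12*C (A(C, R) = 12*C - 8*R = -8*R + 12*C)
352*(-423 + A(12, 17)) = 352*(-423 + (-8*17 + 12*12)) = 352*(-423 + (-136 + 144)) = 352*(-423 + 8) = 352*(-415) = -146080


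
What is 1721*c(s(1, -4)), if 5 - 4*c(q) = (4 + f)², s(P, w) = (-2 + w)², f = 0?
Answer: -18931/4 ≈ -4732.8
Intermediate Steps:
c(q) = -11/4 (c(q) = 5/4 - (4 + 0)²/4 = 5/4 - ¼*4² = 5/4 - ¼*16 = 5/4 - 4 = -11/4)
1721*c(s(1, -4)) = 1721*(-11/4) = -18931/4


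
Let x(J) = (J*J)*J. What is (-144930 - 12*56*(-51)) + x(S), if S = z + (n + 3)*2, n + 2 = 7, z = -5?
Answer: -109327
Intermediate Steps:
n = 5 (n = -2 + 7 = 5)
S = 11 (S = -5 + (5 + 3)*2 = -5 + 8*2 = -5 + 16 = 11)
x(J) = J³ (x(J) = J²*J = J³)
(-144930 - 12*56*(-51)) + x(S) = (-144930 - 12*56*(-51)) + 11³ = (-144930 - 672*(-51)) + 1331 = (-144930 + 34272) + 1331 = -110658 + 1331 = -109327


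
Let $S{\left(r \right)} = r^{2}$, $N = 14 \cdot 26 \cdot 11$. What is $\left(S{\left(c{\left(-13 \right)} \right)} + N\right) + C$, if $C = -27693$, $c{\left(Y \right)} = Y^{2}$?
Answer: $4872$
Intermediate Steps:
$N = 4004$ ($N = 364 \cdot 11 = 4004$)
$\left(S{\left(c{\left(-13 \right)} \right)} + N\right) + C = \left(\left(\left(-13\right)^{2}\right)^{2} + 4004\right) - 27693 = \left(169^{2} + 4004\right) - 27693 = \left(28561 + 4004\right) - 27693 = 32565 - 27693 = 4872$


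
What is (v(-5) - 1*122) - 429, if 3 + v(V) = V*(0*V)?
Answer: -554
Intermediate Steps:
v(V) = -3 (v(V) = -3 + V*(0*V) = -3 + V*0 = -3 + 0 = -3)
(v(-5) - 1*122) - 429 = (-3 - 1*122) - 429 = (-3 - 122) - 429 = -125 - 429 = -554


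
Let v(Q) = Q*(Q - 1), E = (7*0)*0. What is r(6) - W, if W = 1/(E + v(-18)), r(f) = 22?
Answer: 7523/342 ≈ 21.997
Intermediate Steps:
E = 0 (E = 0*0 = 0)
v(Q) = Q*(-1 + Q)
W = 1/342 (W = 1/(0 - 18*(-1 - 18)) = 1/(0 - 18*(-19)) = 1/(0 + 342) = 1/342 ≈ 0.0029240)
r(6) - W = 22 - 1*1/342 = 22 - 1/342 = 7523/342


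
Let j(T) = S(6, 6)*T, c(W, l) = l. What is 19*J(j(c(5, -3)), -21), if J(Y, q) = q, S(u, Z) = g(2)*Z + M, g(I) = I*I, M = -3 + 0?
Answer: -399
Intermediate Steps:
M = -3
g(I) = I²
S(u, Z) = -3 + 4*Z (S(u, Z) = 2²*Z - 3 = 4*Z - 3 = -3 + 4*Z)
j(T) = 21*T (j(T) = (-3 + 4*6)*T = (-3 + 24)*T = 21*T)
19*J(j(c(5, -3)), -21) = 19*(-21) = -399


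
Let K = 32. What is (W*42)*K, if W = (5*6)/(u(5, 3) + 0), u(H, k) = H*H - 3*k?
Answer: 2520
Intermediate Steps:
u(H, k) = H² - 3*k
W = 15/8 (W = (5*6)/((5² - 3*3) + 0) = 30/((25 - 9) + 0) = 30/(16 + 0) = 30/16 = 30*(1/16) = 15/8 ≈ 1.8750)
(W*42)*K = ((15/8)*42)*32 = (315/4)*32 = 2520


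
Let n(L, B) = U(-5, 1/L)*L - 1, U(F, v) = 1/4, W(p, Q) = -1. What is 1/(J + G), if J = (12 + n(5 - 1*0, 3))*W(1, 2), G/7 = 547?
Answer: 4/15267 ≈ 0.00026200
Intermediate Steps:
G = 3829 (G = 7*547 = 3829)
U(F, v) = 1/4
n(L, B) = -1 + L/4 (n(L, B) = L/4 - 1 = -1 + L/4)
J = -49/4 (J = (12 + (-1 + (5 - 1*0)/4))*(-1) = (12 + (-1 + (5 + 0)/4))*(-1) = (12 + (-1 + (1/4)*5))*(-1) = (12 + (-1 + 5/4))*(-1) = (12 + 1/4)*(-1) = (49/4)*(-1) = -49/4 ≈ -12.250)
1/(J + G) = 1/(-49/4 + 3829) = 1/(15267/4) = 4/15267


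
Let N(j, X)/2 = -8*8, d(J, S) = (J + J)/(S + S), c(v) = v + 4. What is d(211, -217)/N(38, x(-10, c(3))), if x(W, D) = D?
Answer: 211/27776 ≈ 0.0075965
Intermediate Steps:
c(v) = 4 + v
d(J, S) = J/S (d(J, S) = (2*J)/((2*S)) = (2*J)*(1/(2*S)) = J/S)
N(j, X) = -128 (N(j, X) = 2*(-8*8) = 2*(-64) = -128)
d(211, -217)/N(38, x(-10, c(3))) = (211/(-217))/(-128) = (211*(-1/217))*(-1/128) = -211/217*(-1/128) = 211/27776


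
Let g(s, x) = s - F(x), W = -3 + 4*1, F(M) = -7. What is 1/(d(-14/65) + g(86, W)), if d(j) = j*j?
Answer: 4225/393121 ≈ 0.010747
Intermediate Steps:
d(j) = j²
W = 1 (W = -3 + 4 = 1)
g(s, x) = 7 + s (g(s, x) = s - 1*(-7) = s + 7 = 7 + s)
1/(d(-14/65) + g(86, W)) = 1/((-14/65)² + (7 + 86)) = 1/((-14*1/65)² + 93) = 1/((-14/65)² + 93) = 1/(196/4225 + 93) = 1/(393121/4225) = 4225/393121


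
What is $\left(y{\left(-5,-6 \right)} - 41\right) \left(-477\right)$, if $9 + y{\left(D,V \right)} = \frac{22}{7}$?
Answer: $\frac{156456}{7} \approx 22351.0$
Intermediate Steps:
$y{\left(D,V \right)} = - \frac{41}{7}$ ($y{\left(D,V \right)} = -9 + \frac{22}{7} = - \frac{41}{7}$)
$\left(y{\left(-5,-6 \right)} - 41\right) \left(-477\right) = \left(- \frac{41}{7} - 41\right) \left(-477\right) = \left(- \frac{328}{7}\right) \left(-477\right) = \frac{156456}{7}$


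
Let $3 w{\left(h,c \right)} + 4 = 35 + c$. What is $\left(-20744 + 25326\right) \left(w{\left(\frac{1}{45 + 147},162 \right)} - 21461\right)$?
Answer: $- \frac{294118580}{3} \approx -9.804 \cdot 10^{7}$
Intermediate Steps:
$w{\left(h,c \right)} = \frac{31}{3} + \frac{c}{3}$ ($w{\left(h,c \right)} = - \frac{4}{3} + \frac{35 + c}{3} = - \frac{4}{3} + \left(\frac{35}{3} + \frac{c}{3}\right) = \frac{31}{3} + \frac{c}{3}$)
$\left(-20744 + 25326\right) \left(w{\left(\frac{1}{45 + 147},162 \right)} - 21461\right) = \left(-20744 + 25326\right) \left(\left(\frac{31}{3} + \frac{1}{3} \cdot 162\right) - 21461\right) = 4582 \left(\left(\frac{31}{3} + 54\right) - 21461\right) = 4582 \left(\frac{193}{3} - 21461\right) = 4582 \left(- \frac{64190}{3}\right) = - \frac{294118580}{3}$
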